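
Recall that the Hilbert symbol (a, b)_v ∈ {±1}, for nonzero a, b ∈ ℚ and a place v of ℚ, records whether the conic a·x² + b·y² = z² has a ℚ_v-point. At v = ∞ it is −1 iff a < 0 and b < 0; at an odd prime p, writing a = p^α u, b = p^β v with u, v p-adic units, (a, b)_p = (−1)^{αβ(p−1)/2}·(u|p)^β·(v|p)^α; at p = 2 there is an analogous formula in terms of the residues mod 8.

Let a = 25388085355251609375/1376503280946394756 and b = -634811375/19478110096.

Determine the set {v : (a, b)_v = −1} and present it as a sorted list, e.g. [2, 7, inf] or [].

Mod squares: a ≡ 7, b ≡ -95. Check v ∈ {∞, 2, 3, 5, 7, 11, 17, 19, 23, 37, 41, 43, 47}.
v=23: a=23^-4·(≡17), b=23^-2·(≡15) mod 23; (17|23)=-1, (15|23)=-1; (−1)^{-4·-2·11}·(-1)^-2·(-1)^-4 = +1.
v=47: a=47^4·(≡27), b=47^2·(≡33) mod 47; (27|47)=+1, (33|47)=-1; (−1)^{4·2·23}·(+1)^2·(-1)^4 = +1.
v=3: a=3^2·(≡1), b=3^0·(≡1) mod 3; (1|3)=+1, (1|3)=+1; (−1)^{2·0·1}·(+1)^0·(+1)^2 = +1.
v=37: a=37^-2·(≡30), b=37^-2·(≡26) mod 37; (30|37)=+1, (26|37)=+1; (−1)^{-2·-2·18}·(+1)^-2·(+1)^-2 = +1.
v=43: a=43^-2·(≡28), b=43^0·(≡39) mod 43; (28|43)=-1, (39|43)=-1; (−1)^{-2·0·21}·(-1)^0·(-1)^-2 = +1.
v=41: a=41^-2·(≡26), b=41^-2·(≡30) mod 41; (26|41)=-1, (30|41)=-1; (−1)^{-2·-2·20}·(-1)^-2·(-1)^-2 = +1.
v=∞: 7 > 0 and -95 < 0  ⇒  (a,b)_∞ = +1.
v=17: a=17^-2·(≡6), b=17^0·(≡12) mod 17; (6|17)=-1, (12|17)=-1; (−1)^{-2·0·8}·(-1)^0·(-1)^-2 = +1.
v=5: a=5^6·(≡3), b=5^3·(≡4) mod 5; (3|5)=-1, (4|5)=+1; (−1)^{6·3·2}·(-1)^3·(+1)^6 = -1.
v=11: a=11^4·(≡10), b=11^2·(≡4) mod 11; (10|11)=-1, (4|11)=+1; (−1)^{4·2·5}·(-1)^2·(+1)^4 = +1.
v=19: a=19^2·(≡11), b=19^1·(≡18) mod 19; (11|19)=+1, (18|19)=-1; (−1)^{2·1·9}·(+1)^1·(-1)^2 = +1.
v=7: a=7^1·(≡1), b=7^0·(≡3) mod 7; (1|7)=+1, (3|7)=-1; (−1)^{1·0·3}·(+1)^0·(-1)^1 = -1.
v=2: v_2(a)=-2, v_2(b)=-4; units ≡ 7, 1 (mod 8); ε·ε+αω+βω = 1·0+-2·0+-4·0 ≡ 0  ⇒  (a,b)_2 = +1.
|Ram(7, -95)| = 2, even; anisotropic at {5, 7}.

[5, 7]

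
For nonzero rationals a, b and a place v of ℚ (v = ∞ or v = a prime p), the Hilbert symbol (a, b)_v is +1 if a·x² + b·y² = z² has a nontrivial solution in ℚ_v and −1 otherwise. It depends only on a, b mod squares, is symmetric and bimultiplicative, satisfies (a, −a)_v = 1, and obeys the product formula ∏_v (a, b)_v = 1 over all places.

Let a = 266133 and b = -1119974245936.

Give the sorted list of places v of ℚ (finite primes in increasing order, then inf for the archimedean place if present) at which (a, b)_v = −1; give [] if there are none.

(a, b) ≡ (266133, -19) mod (ℚ^×)²; places V = {2, 3, 7, 13, 19, 23, 29, ∞}.
(a,b)_3: α=1, u≡1; β=0, v≡2 (mod 3); (1|3)=+1, (2|3)=-1; sign (−1)^0·+1^0·-1^1 = -1.
(a,b)_29: α=1, u≡13; β=2, v≡27 (mod 29); (13|29)=+1, (27|29)=-1; sign (−1)^0·+1^2·-1^1 = -1.
(a,b)_∞: sgn(266133)=+, sgn(-19)=−, so +1.
(a,b)_23: α=1, u≡2; β=2, v≡4 (mod 23); (2|23)=+1, (4|23)=+1; sign (−1)^0·+1^2·+1^1 = +1.
(a,b)_19: α=1, u≡4; β=1, v≡2 (mod 19); (4|19)=+1, (2|19)=-1; sign (−1)^1·+1^1·-1^1 = +1.
(a,b)_7: α=1, u≡2; β=2, v≡2 (mod 7); (2|7)=+1, (2|7)=+1; sign (−1)^0·+1^2·+1^1 = +1.
(a,b)_2: α=0, β=4; u≡5, v≡5 (mod 8); ε(u)ε(v)=0·0, αω(v)=0·1, βω(u)=4·1; sum ≡ 0  ⇒  +1.
(a,b)_13: α=0, u≡10; β=2, v≡6 (mod 13); (10|13)=+1, (6|13)=-1; sign (−1)^0·+1^2·-1^0 = +1.
(266133, -19 / ℚ) ramifies at {3, 29}: a division algebra.

[3, 29]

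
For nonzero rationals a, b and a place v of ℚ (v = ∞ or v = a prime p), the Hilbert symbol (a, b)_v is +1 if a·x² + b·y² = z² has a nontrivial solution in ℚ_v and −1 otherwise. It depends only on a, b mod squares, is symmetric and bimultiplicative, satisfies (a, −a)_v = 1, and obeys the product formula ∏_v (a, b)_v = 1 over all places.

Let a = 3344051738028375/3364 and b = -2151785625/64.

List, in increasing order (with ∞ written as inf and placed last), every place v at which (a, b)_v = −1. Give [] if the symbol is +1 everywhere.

Mod squares: a ≡ 1615, b ≡ -33. Check v ∈ {∞, 2, 3, 5, 11, 17, 19, 29}.
v=3: a=3^8·(≡1), b=3^1·(≡1) mod 3; (1|3)=+1, (1|3)=+1; (−1)^{8·1·1}·(+1)^1·(+1)^8 = +1.
v=∞: 1615 > 0 and -33 < 0  ⇒  (a,b)_∞ = +1.
v=29: a=29^-2·(≡23), b=29^0·(≡13) mod 29; (23|29)=+1, (13|29)=+1; (−1)^{-2·0·14}·(+1)^0·(+1)^-2 = +1.
v=17: a=17^3·(≡14), b=17^2·(≡4) mod 17; (14|17)=-1, (4|17)=+1; (−1)^{3·2·8}·(-1)^2·(+1)^3 = +1.
v=11: a=11^2·(≡9), b=11^1·(≡7) mod 11; (9|11)=+1, (7|11)=-1; (−1)^{2·1·5}·(+1)^1·(-1)^2 = +1.
v=5: a=5^3·(≡3), b=5^4·(≡2) mod 5; (3|5)=-1, (2|5)=-1; (−1)^{3·4·2}·(-1)^4·(-1)^3 = -1.
v=19: a=19^3·(≡9), b=19^2·(≡16) mod 19; (9|19)=+1, (16|19)=+1; (−1)^{3·2·9}·(+1)^2·(+1)^3 = +1.
v=2: v_2(a)=-2, v_2(b)=-6; units ≡ 7, 7 (mod 8); ε·ε+αω+βω = 1·1+-2·0+-6·0 ≡ 1  ⇒  (a,b)_2 = -1.
|Ram(1615, -33)| = 2, even; anisotropic at {2, 5}.

[2, 5]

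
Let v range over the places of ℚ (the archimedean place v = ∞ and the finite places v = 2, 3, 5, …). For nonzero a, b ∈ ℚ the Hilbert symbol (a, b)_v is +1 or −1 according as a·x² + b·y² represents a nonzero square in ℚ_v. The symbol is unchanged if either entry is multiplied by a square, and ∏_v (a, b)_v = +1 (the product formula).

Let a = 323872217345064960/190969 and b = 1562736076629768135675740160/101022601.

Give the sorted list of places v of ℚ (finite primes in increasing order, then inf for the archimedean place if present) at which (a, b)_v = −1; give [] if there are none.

(a, b) ≡ (4290, 390) mod (ℚ^×)²; places V = {2, 3, 5, 7, 11, 13, 17, 19, 23, ∞}.
(a,b)_3: α=3, u≡2; β=3, v≡1 (mod 3); (2|3)=-1, (1|3)=+1; sign (−1)^1·-1^3·+1^3 = +1.
(a,b)_2: α=15, β=23; u≡1, v≡3 (mod 8); ε(u)ε(v)=0·1, αω(v)=15·1, βω(u)=23·0; sum ≡ 1  ⇒  -1.
(a,b)_∞: sgn(4290)=+, sgn(390)=+, so +1.
(a,b)_5: α=1, u≡3; β=1, v≡2 (mod 5); (3|5)=-1, (2|5)=-1; sign (−1)^0·-1^1·-1^1 = +1.
(a,b)_11: α=7, u≡9; β=10, v≡9 (mod 11); (9|11)=+1, (9|11)=+1; sign (−1)^0·+1^10·+1^7 = +1.
(a,b)_19: α=-2, u≡3; β=-2, v≡3 (mod 19); (3|19)=-1, (3|19)=-1; sign (−1)^0·-1^-2·-1^-2 = +1.
(a,b)_23: α=-2, u≡16; β=-4, v≡19 (mod 23); (16|23)=+1, (19|23)=-1; sign (−1)^0·+1^-4·-1^-2 = +1.
(a,b)_13: α=1, u≡7; β=1, v≡10 (mod 13); (7|13)=-1, (10|13)=+1; sign (−1)^0·-1^1·+1^1 = -1.
(a,b)_17: α=2, u≡5; β=4, v≡9 (mod 17); (5|17)=-1, (9|17)=+1; sign (−1)^0·-1^4·+1^2 = +1.
(a,b)_7: α=0, u≡6; β=2, v≡5 (mod 7); (6|7)=-1, (5|7)=-1; sign (−1)^0·-1^2·-1^0 = +1.
|Ram(4290, 390)| = 2, even; anisotropic at {2, 13}.

[2, 13]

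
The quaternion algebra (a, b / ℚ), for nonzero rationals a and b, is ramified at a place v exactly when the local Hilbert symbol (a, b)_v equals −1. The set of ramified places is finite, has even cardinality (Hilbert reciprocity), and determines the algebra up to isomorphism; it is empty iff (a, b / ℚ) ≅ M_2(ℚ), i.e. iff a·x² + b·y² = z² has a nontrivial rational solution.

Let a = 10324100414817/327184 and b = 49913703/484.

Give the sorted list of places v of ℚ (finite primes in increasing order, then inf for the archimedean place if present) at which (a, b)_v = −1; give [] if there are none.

[17, 19]

Mod squares: a ≡ 83657, b ≡ 113183. Check v ∈ {∞, 2, 3, 7, 11, 13, 17, 19, 23, 37}.
v=2: v_2(a)=-4, v_2(b)=-2; units ≡ 1, 7 (mod 8); ε·ε+αω+βω = 0·1+-4·0+-2·0 ≡ 0  ⇒  (a,b)_2 = +1.
v=17: a=17^1·(≡1), b=17^0·(≡11) mod 17; (1|17)=+1, (11|17)=-1; (−1)^{1·0·8}·(+1)^0·(-1)^1 = -1.
v=3: a=3^2·(≡2), b=3^2·(≡2) mod 3; (2|3)=-1, (2|3)=-1; (−1)^{2·2·1}·(-1)^2·(-1)^2 = +1.
v=7: a=7^3·(≡2), b=7^3·(≡5) mod 7; (2|7)=+1, (5|7)=-1; (−1)^{3·3·3}·(+1)^3·(-1)^3 = +1.
v=23: a=23^4·(≡18), b=23^1·(≡19) mod 23; (18|23)=+1, (19|23)=-1; (−1)^{4·1·11}·(+1)^1·(-1)^4 = +1.
v=∞: 83657 > 0 and 113183 > 0  ⇒  (a,b)_∞ = +1.
v=37: a=37^1·(≡33), b=37^1·(≡12) mod 37; (33|37)=+1, (12|37)=+1; (−1)^{1·1·18}·(+1)^1·(+1)^1 = +1.
v=19: a=19^1·(≡12), b=19^1·(≡15) mod 19; (12|19)=-1, (15|19)=-1; (−1)^{1·1·9}·(-1)^1·(-1)^1 = -1.
v=11: a=11^-2·(≡10), b=11^-2·(≡1) mod 11; (10|11)=-1, (1|11)=+1; (−1)^{-2·-2·5}·(-1)^-2·(+1)^-2 = +1.
v=13: a=13^-2·(≡6), b=13^0·(≡7) mod 13; (6|13)=-1, (7|13)=-1; (−1)^{-2·0·6}·(-1)^0·(-1)^-2 = +1.
|Ram(83657, 113183)| = 2, even; anisotropic at {17, 19}.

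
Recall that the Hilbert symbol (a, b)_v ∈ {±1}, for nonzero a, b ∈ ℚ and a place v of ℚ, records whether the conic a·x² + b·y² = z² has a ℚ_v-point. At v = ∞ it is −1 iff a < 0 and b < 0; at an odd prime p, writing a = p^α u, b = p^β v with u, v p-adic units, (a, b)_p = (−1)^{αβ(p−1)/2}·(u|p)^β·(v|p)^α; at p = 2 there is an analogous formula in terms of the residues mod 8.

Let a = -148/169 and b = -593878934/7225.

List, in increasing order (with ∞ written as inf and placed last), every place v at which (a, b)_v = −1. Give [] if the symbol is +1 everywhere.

[2, 11, 47, inf]

Mod squares: a ≡ -37, b ≡ -1645094. Check v ∈ {∞, 2, 5, 11, 13, 17, 19, 37, 43, 47}.
v=5: a=5^0·(≡3), b=5^-2·(≡4) mod 5; (3|5)=-1, (4|5)=+1; (−1)^{0·-2·2}·(-1)^-2·(+1)^0 = +1.
v=43: a=43^0·(≡35), b=43^1·(≡32) mod 43; (35|43)=+1, (32|43)=-1; (−1)^{0·1·21}·(+1)^1·(-1)^0 = +1.
v=∞: -37 < 0 and -1645094 < 0  ⇒  (a,b)_∞ = -1.
v=11: a=11^0·(≡7), b=11^1·(≡2) mod 11; (7|11)=-1, (2|11)=-1; (−1)^{0·1·5}·(-1)^1·(-1)^0 = -1.
v=47: a=47^0·(≡35), b=47^1·(≡15) mod 47; (35|47)=-1, (15|47)=-1; (−1)^{0·1·23}·(-1)^1·(-1)^0 = -1.
v=17: a=17^0·(≡12), b=17^-2·(≡15) mod 17; (12|17)=-1, (15|17)=+1; (−1)^{0·-2·8}·(-1)^-2·(+1)^0 = +1.
v=2: v_2(a)=2, v_2(b)=1; units ≡ 3, 5 (mod 8); ε·ε+αω+βω = 1·0+2·1+1·1 ≡ 1  ⇒  (a,b)_2 = -1.
v=19: a=19^0·(≡17), b=19^2·(≡8) mod 19; (17|19)=+1, (8|19)=-1; (−1)^{0·2·9}·(+1)^2·(-1)^0 = +1.
v=37: a=37^1·(≡28), b=37^1·(≡4) mod 37; (28|37)=+1, (4|37)=+1; (−1)^{1·1·18}·(+1)^1·(+1)^1 = +1.
v=13: a=13^-2·(≡8), b=13^0·(≡4) mod 13; (8|13)=-1, (4|13)=+1; (−1)^{-2·0·6}·(-1)^0·(+1)^-2 = +1.
(-37, -1645094 / ℚ) ramifies at {2, 11, 47, ∞}: a division algebra.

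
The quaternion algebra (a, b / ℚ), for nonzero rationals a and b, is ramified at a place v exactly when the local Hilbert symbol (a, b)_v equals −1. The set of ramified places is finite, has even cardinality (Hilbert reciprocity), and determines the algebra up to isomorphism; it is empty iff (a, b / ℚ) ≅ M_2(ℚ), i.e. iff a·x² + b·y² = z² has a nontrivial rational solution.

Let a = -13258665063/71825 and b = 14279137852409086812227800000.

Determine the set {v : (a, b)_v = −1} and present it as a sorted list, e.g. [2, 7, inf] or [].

Mod squares: a ≡ -2032639, b ≡ 34255. Check v ∈ {∞, 2, 3, 5, 7, 13, 17, 19, 29, 31, 37}.
v=5: a=5^-2·(≡4), b=5^5·(≡1) mod 5; (4|5)=+1, (1|5)=+1; (−1)^{-2·5·2}·(+1)^5·(+1)^-2 = +1.
v=29: a=29^1·(≡21), b=29^4·(≡28) mod 29; (21|29)=-1, (28|29)=+1; (−1)^{1·4·14}·(-1)^4·(+1)^1 = +1.
v=13: a=13^-2·(≡5), b=13^1·(≡4) mod 13; (5|13)=-1, (4|13)=+1; (−1)^{-2·1·6}·(-1)^1·(+1)^-2 = -1.
v=17: a=17^-1·(≡7), b=17^1·(≡8) mod 17; (7|17)=-1, (8|17)=+1; (−1)^{-1·1·8}·(-1)^1·(+1)^-1 = -1.
v=3: a=3^4·(≡2), b=3^0·(≡1) mod 3; (2|3)=-1, (1|3)=+1; (−1)^{4·0·1}·(-1)^0·(+1)^4 = +1.
v=2: v_2(a)=0, v_2(b)=6; units ≡ 1, 7 (mod 8); ε·ε+αω+βω = 0·1+0·0+6·0 ≡ 0  ⇒  (a,b)_2 = +1.
v=31: a=31^1·(≡13), b=31^3·(≡9) mod 31; (13|31)=-1, (9|31)=+1; (−1)^{1·3·15}·(-1)^3·(+1)^1 = +1.
v=19: a=19^1·(≡15), b=19^4·(≡5) mod 19; (15|19)=-1, (5|19)=+1; (−1)^{1·4·9}·(-1)^4·(+1)^1 = +1.
v=7: a=7^1·(≡1), b=7^6·(≡4) mod 7; (1|7)=+1, (4|7)=+1; (−1)^{1·6·3}·(+1)^6·(+1)^1 = +1.
v=∞: -2032639 < 0 and 34255 > 0  ⇒  (a,b)_∞ = +1.
v=37: a=37^2·(≡1), b=37^0·(≡27) mod 37; (1|37)=+1, (27|37)=+1; (−1)^{2·0·18}·(+1)^0·(+1)^2 = +1.
Ram(-2032639, 34255) = {13, 17}; no ℚ_13-point on the conic.

[13, 17]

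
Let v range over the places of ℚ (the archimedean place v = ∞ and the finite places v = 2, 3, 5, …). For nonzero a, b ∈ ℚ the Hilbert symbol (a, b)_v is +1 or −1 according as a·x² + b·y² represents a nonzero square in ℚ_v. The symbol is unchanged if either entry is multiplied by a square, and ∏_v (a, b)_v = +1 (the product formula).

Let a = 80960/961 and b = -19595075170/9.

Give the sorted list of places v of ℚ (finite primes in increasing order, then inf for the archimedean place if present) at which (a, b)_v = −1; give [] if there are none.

(a, b) ≡ (1265, -2530) mod (ℚ^×)²; places V = {2, 3, 5, 11, 23, 31, ∞}.
(a,b)_2: α=6, β=1; u≡1, v≡7 (mod 8); ε(u)ε(v)=0·1, αω(v)=6·0, βω(u)=1·0; sum ≡ 0  ⇒  +1.
(a,b)_11: α=1, u≡3; β=5, v≡5 (mod 11); (3|11)=+1, (5|11)=+1; sign (−1)^1·+1^5·+1^1 = -1.
(a,b)_∞: sgn(1265)=+, sgn(-2530)=−, so +1.
(a,b)_31: α=-2, u≡19; β=0, v≡24 (mod 31); (19|31)=+1, (24|31)=-1; sign (−1)^0·+1^0·-1^-2 = +1.
(a,b)_23: α=1, u≡9; β=3, v≡20 (mod 23); (9|23)=+1, (20|23)=-1; sign (−1)^1·+1^3·-1^1 = +1.
(a,b)_5: α=1, u≡2; β=1, v≡4 (mod 5); (2|5)=-1, (4|5)=+1; sign (−1)^0·-1^1·+1^1 = -1.
(a,b)_3: α=0, u≡2; β=-2, v≡2 (mod 3); (2|3)=-1, (2|3)=-1; sign (−1)^0·-1^-2·-1^0 = +1.
|Ram(1265, -2530)| = 2, even; anisotropic at {5, 11}.

[5, 11]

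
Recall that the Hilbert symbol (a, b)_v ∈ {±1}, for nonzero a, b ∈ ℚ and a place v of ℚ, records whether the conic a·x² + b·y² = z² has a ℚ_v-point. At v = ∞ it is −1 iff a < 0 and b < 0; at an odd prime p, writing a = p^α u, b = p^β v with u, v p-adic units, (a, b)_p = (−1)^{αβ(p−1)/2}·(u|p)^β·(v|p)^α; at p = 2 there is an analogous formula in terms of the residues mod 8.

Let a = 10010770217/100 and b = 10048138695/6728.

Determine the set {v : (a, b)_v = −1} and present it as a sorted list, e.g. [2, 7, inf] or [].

[5, 19, 23, 29]

Mod squares: a ≡ 4169417, b ≡ 62510. Check v ∈ {∞, 2, 3, 5, 7, 19, 23, 29, 47}.
v=2: v_2(a)=-2, v_2(b)=-3; units ≡ 1, 7 (mod 8); ε·ε+αω+βω = 0·1+-2·0+-3·0 ≡ 0  ⇒  (a,b)_2 = +1.
v=3: a=3^0·(≡2), b=3^8·(≡2) mod 3; (2|3)=-1, (2|3)=-1; (−1)^{0·8·1}·(-1)^8·(-1)^0 = +1.
v=19: a=19^1·(≡13), b=19^1·(≡2) mod 19; (13|19)=-1, (2|19)=-1; (−1)^{1·1·9}·(-1)^1·(-1)^1 = -1.
v=7: a=7^5·(≡4), b=7^3·(≡5) mod 7; (4|7)=+1, (5|7)=-1; (−1)^{5·3·3}·(+1)^3·(-1)^5 = +1.
v=29: a=29^1·(≡22), b=29^-2·(≡8) mod 29; (22|29)=+1, (8|29)=-1; (−1)^{1·-2·14}·(+1)^-2·(-1)^1 = -1.
v=∞: 4169417 > 0 and 62510 > 0  ⇒  (a,b)_∞ = +1.
v=5: a=5^-2·(≡3), b=5^1·(≡3) mod 5; (3|5)=-1, (3|5)=-1; (−1)^{-2·1·2}·(-1)^1·(-1)^-2 = -1.
v=47: a=47^1·(≡46), b=47^1·(≡9) mod 47; (46|47)=-1, (9|47)=+1; (−1)^{1·1·23}·(-1)^1·(+1)^1 = +1.
v=23: a=23^1·(≡18), b=23^0·(≡20) mod 23; (18|23)=+1, (20|23)=-1; (−1)^{1·0·11}·(+1)^0·(-1)^1 = -1.
Ram(4169417, 62510) = {5, 19, 23, 29}; no ℚ_5-point on the conic.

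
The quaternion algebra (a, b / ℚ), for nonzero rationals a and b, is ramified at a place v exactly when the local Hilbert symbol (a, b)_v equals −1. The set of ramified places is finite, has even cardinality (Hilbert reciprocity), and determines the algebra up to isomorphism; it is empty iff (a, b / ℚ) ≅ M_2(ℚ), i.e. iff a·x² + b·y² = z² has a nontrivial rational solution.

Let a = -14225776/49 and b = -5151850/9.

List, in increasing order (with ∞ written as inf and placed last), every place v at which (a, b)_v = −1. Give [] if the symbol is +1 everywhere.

Mod squares: a ≡ -889111, b ≡ -206074. Check v ∈ {∞, 2, 3, 5, 7, 11, 17, 19, 23, 29, 31, 43}.
v=23: a=23^1·(≡9), b=23^0·(≡9) mod 23; (9|23)=+1, (9|23)=+1; (−1)^{1·0·11}·(+1)^0·(+1)^1 = +1.
v=11: a=11^0·(≡8), b=11^1·(≡7) mod 11; (8|11)=-1, (7|11)=-1; (−1)^{0·1·5}·(-1)^1·(-1)^0 = -1.
v=3: a=3^0·(≡2), b=3^-2·(≡2) mod 3; (2|3)=-1, (2|3)=-1; (−1)^{0·-2·1}·(-1)^-2·(-1)^0 = +1.
v=5: a=5^0·(≡1), b=5^2·(≡4) mod 5; (1|5)=+1, (4|5)=+1; (−1)^{0·2·2}·(+1)^2·(+1)^0 = +1.
v=31: a=31^1·(≡5), b=31^0·(≡1) mod 31; (5|31)=+1, (1|31)=+1; (−1)^{1·0·15}·(+1)^0·(+1)^1 = +1.
v=∞: -889111 < 0 and -206074 < 0  ⇒  (a,b)_∞ = -1.
v=7: a=7^-2·(≡2), b=7^0·(≡5) mod 7; (2|7)=+1, (5|7)=-1; (−1)^{-2·0·3}·(+1)^0·(-1)^-2 = +1.
v=19: a=19^0·(≡12), b=19^1·(≡2) mod 19; (12|19)=-1, (2|19)=-1; (−1)^{0·1·9}·(-1)^1·(-1)^0 = -1.
v=29: a=29^1·(≡1), b=29^1·(≡23) mod 29; (1|29)=+1, (23|29)=+1; (−1)^{1·1·14}·(+1)^1·(+1)^1 = +1.
v=17: a=17^0·(≡3), b=17^1·(≡1) mod 17; (3|17)=-1, (1|17)=+1; (−1)^{0·1·8}·(-1)^1·(+1)^0 = -1.
v=2: v_2(a)=4, v_2(b)=1; units ≡ 1, 3 (mod 8); ε·ε+αω+βω = 0·1+4·1+1·0 ≡ 0  ⇒  (a,b)_2 = +1.
v=43: a=43^1·(≡16), b=43^0·(≡36) mod 43; (16|43)=+1, (36|43)=+1; (−1)^{1·0·21}·(+1)^0·(+1)^1 = +1.
(-889111, -206074 / ℚ) ramifies at {11, 17, 19, ∞}: a division algebra.

[11, 17, 19, inf]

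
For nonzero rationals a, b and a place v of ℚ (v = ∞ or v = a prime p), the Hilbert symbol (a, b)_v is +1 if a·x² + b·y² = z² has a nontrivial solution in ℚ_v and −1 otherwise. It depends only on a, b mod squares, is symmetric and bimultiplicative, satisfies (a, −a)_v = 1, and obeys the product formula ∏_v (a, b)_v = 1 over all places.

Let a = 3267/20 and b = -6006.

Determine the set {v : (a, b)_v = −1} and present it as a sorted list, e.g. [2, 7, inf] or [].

(a, b) ≡ (15, -6006) mod (ℚ^×)²; places V = {2, 3, 5, 7, 11, 13, ∞}.
(a,b)_∞: sgn(15)=+, sgn(-6006)=−, so +1.
(a,b)_3: α=3, u≡2; β=1, v≡2 (mod 3); (2|3)=-1, (2|3)=-1; sign (−1)^1·-1^1·-1^3 = -1.
(a,b)_13: α=0, u≡8; β=1, v≡6 (mod 13); (8|13)=-1, (6|13)=-1; sign (−1)^0·-1^1·-1^0 = -1.
(a,b)_7: α=0, u≡2; β=1, v≡3 (mod 7); (2|7)=+1, (3|7)=-1; sign (−1)^0·+1^1·-1^0 = +1.
(a,b)_11: α=2, u≡3; β=1, v≡4 (mod 11); (3|11)=+1, (4|11)=+1; sign (−1)^0·+1^1·+1^2 = +1.
(a,b)_2: α=-2, β=1; u≡7, v≡5 (mod 8); ε(u)ε(v)=1·0, αω(v)=-2·1, βω(u)=1·0; sum ≡ 0  ⇒  +1.
(a,b)_5: α=-1, u≡3; β=0, v≡4 (mod 5); (3|5)=-1, (4|5)=+1; sign (−1)^0·-1^0·+1^-1 = +1.
|Ram(15, -6006)| = 2, even; anisotropic at {3, 13}.

[3, 13]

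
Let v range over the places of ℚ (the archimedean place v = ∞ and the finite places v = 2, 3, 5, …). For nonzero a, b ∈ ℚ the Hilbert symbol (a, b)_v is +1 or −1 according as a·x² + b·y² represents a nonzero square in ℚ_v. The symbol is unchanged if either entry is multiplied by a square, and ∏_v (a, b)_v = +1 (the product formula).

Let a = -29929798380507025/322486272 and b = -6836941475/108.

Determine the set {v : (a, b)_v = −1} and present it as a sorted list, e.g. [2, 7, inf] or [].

[23, inf]

Mod squares: a ≡ -5187, b ≡ -9177. Check v ∈ {∞, 2, 3, 5, 7, 11, 13, 19, 23}.
v=5: a=5^2·(≡2), b=5^2·(≡2) mod 5; (2|5)=-1, (2|5)=-1; (−1)^{2·2·2}·(-1)^2·(-1)^2 = +1.
v=2: v_2(a)=-14, v_2(b)=-2; units ≡ 5, 7 (mod 8); ε·ε+αω+βω = 0·1+-14·0+-2·1 ≡ 0  ⇒  (a,b)_2 = +1.
v=23: a=23^4·(≡7), b=23^3·(≡5) mod 23; (7|23)=-1, (5|23)=-1; (−1)^{4·3·11}·(-1)^3·(-1)^4 = -1.
v=11: a=11^4·(≡1), b=11^0·(≡6) mod 11; (1|11)=+1, (6|11)=-1; (−1)^{4·0·5}·(+1)^0·(-1)^4 = +1.
v=7: a=7^1·(≡2), b=7^1·(≡5) mod 7; (2|7)=+1, (5|7)=-1; (−1)^{1·1·3}·(+1)^1·(-1)^1 = +1.
v=19: a=19^1·(≡13), b=19^1·(≡16) mod 19; (13|19)=-1, (16|19)=+1; (−1)^{1·1·9}·(-1)^1·(+1)^1 = +1.
v=3: a=3^-9·(≡2), b=3^-3·(≡1) mod 3; (2|3)=-1, (1|3)=+1; (−1)^{-9·-3·1}·(-1)^-3·(+1)^-9 = +1.
v=13: a=13^3·(≡10), b=13^2·(≡9) mod 13; (10|13)=+1, (9|13)=+1; (−1)^{3·2·6}·(+1)^2·(+1)^3 = +1.
v=∞: -5187 < 0 and -9177 < 0  ⇒  (a,b)_∞ = -1.
(-5187, -9177 / ℚ) ramifies at {23, ∞}: a division algebra.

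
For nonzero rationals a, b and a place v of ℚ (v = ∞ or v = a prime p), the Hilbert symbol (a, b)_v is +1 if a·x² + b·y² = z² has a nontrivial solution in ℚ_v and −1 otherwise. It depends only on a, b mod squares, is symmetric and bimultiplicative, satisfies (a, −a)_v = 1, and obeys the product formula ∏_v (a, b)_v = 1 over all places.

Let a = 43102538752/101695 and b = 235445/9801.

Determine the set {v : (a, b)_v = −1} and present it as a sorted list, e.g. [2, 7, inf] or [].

[5, 13, 17, 23]

Mod squares: a ≡ 279565, b ≡ 5. Check v ∈ {∞, 2, 3, 5, 7, 11, 13, 17, 23, 31, 43}.
v=3: a=3^0·(≡1), b=3^-4·(≡2) mod 3; (1|3)=+1, (2|3)=-1; (−1)^{0·-4·1}·(+1)^-4·(-1)^0 = +1.
v=2: v_2(a)=10, v_2(b)=0; units ≡ 5, 5 (mod 8); ε·ε+αω+βω = 0·0+10·1+0·1 ≡ 0  ⇒  (a,b)_2 = +1.
v=7: a=7^2·(≡5), b=7^2·(≡3) mod 7; (5|7)=-1, (3|7)=-1; (−1)^{2·2·3}·(-1)^2·(-1)^2 = +1.
v=∞: 279565 > 0 and 5 > 0  ⇒  (a,b)_∞ = +1.
v=11: a=11^-1·(≡4), b=11^-2·(≡3) mod 11; (4|11)=+1, (3|11)=+1; (−1)^{-1·-2·5}·(+1)^-2·(+1)^-1 = +1.
v=43: a=43^-2·(≡22), b=43^0·(≡22) mod 43; (22|43)=-1, (22|43)=-1; (−1)^{-2·0·21}·(-1)^0·(-1)^-2 = +1.
v=23: a=23^1·(≡14), b=23^0·(≡21) mod 23; (14|23)=-1, (21|23)=-1; (−1)^{1·0·11}·(-1)^0·(-1)^1 = -1.
v=31: a=31^0·(≡8), b=31^2·(≡18) mod 31; (8|31)=+1, (18|31)=+1; (−1)^{0·2·15}·(+1)^2·(+1)^0 = +1.
v=5: a=5^-1·(≡3), b=5^1·(≡4) mod 5; (3|5)=-1, (4|5)=+1; (−1)^{-1·1·2}·(-1)^1·(+1)^-1 = -1.
v=13: a=13^3·(≡1), b=13^0·(≡11) mod 13; (1|13)=+1, (11|13)=-1; (−1)^{3·0·6}·(+1)^0·(-1)^3 = -1.
v=17: a=17^1·(≡12), b=17^0·(≡7) mod 17; (12|17)=-1, (7|17)=-1; (−1)^{1·0·8}·(-1)^0·(-1)^1 = -1.
Ram(279565, 5) = {5, 13, 17, 23}; no ℚ_5-point on the conic.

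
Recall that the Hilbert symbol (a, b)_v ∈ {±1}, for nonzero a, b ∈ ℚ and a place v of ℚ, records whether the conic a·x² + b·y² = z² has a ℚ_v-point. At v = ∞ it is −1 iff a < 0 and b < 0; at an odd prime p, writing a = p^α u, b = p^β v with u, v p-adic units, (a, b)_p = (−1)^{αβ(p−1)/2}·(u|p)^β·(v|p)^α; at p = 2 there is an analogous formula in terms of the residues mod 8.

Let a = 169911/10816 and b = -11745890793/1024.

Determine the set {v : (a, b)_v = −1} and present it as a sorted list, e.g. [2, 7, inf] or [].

(a, b) ≡ (18879, -26634673) mod (ℚ^×)²; places V = {2, 3, 7, 13, 29, 31, 43, 53, ∞}.
(a,b)_43: α=0, u≡12; β=1, v≡16 (mod 43); (12|43)=-1, (16|43)=+1; sign (−1)^0·-1^1·+1^0 = -1.
(a,b)_13: α=-2, u≡12; β=1, v≡6 (mod 13); (12|13)=+1, (6|13)=-1; sign (−1)^0·+1^1·-1^-2 = +1.
(a,b)_31: α=1, u≡2; β=1, v≡29 (mod 31); (2|31)=+1, (29|31)=-1; sign (−1)^1·+1^1·-1^1 = +1.
(a,b)_3: α=3, u≡2; β=2, v≡2 (mod 3); (2|3)=-1, (2|3)=-1; sign (−1)^0·-1^2·-1^3 = -1.
(a,b)_7: α=1, u≡4; β=2, v≡5 (mod 7); (4|7)=+1, (5|7)=-1; sign (−1)^0·+1^2·-1^1 = -1.
(a,b)_53: α=0, u≡38; β=1, v≡5 (mod 53); (38|53)=+1, (5|53)=-1; sign (−1)^0·+1^1·-1^0 = +1.
(a,b)_2: α=-6, β=-10; u≡7, v≡7 (mod 8); ε(u)ε(v)=1·1, αω(v)=-6·0, βω(u)=-10·0; sum ≡ 1  ⇒  -1.
(a,b)_29: α=1, u≡28; β=1, v≡5 (mod 29); (28|29)=+1, (5|29)=+1; sign (−1)^0·+1^1·+1^1 = +1.
(a,b)_∞: sgn(18879)=+, sgn(-26634673)=−, so +1.
(18879, -26634673 / ℚ) ramifies at {2, 3, 7, 43}: a division algebra.

[2, 3, 7, 43]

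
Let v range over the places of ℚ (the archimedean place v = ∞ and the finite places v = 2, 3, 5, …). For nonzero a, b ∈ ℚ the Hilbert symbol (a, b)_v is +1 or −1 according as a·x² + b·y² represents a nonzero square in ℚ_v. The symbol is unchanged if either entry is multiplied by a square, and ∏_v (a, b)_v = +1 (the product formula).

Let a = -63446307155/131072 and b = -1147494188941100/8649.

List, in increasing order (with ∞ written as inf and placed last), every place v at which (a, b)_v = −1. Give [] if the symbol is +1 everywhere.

(a, b) ≡ (-3190, -19019) mod (ℚ^×)²; places V = {2, 3, 5, 7, 11, 13, 17, 19, 29, 31, 53, ∞}.
(a,b)_13: α=0, u≡7; β=1, v≡5 (mod 13); (7|13)=-1, (5|13)=-1; sign (−1)^0·-1^1·-1^0 = -1.
(a,b)_19: α=0, u≡2; β=1, v≡6 (mod 19); (2|19)=-1, (6|19)=+1; sign (−1)^0·-1^1·+1^0 = -1.
(a,b)_5: α=1, u≡2; β=2, v≡4 (mod 5); (2|5)=-1, (4|5)=+1; sign (−1)^0·-1^2·+1^1 = +1.
(a,b)_31: α=0, u≡27; β=-2, v≡27 (mod 31); (27|31)=-1, (27|31)=-1; sign (−1)^0·-1^-2·-1^0 = +1.
(a,b)_11: α=1, u≡8; β=5, v≡9 (mod 11); (8|11)=-1, (9|11)=+1; sign (−1)^1·-1^5·+1^1 = +1.
(a,b)_∞: sgn(-3190)=−, sgn(-19019)=−, so -1.
(a,b)_53: α=2, u≡1; β=0, v≡23 (mod 53); (1|53)=+1, (23|53)=-1; sign (−1)^0·+1^0·-1^2 = +1.
(a,b)_17: α=2, u≡5; β=0, v≡8 (mod 17); (5|17)=-1, (8|17)=+1; sign (−1)^0·-1^0·+1^2 = +1.
(a,b)_29: α=1, u≡28; β=2, v≡7 (mod 29); (28|29)=+1, (7|29)=+1; sign (−1)^0·+1^2·+1^1 = +1.
(a,b)_3: α=0, u≡2; β=-2, v≡1 (mod 3); (2|3)=-1, (1|3)=+1; sign (−1)^0·-1^-2·+1^0 = +1.
(a,b)_7: α=2, u≡1; β=3, v≡5 (mod 7); (1|7)=+1, (5|7)=-1; sign (−1)^0·+1^3·-1^2 = +1.
(a,b)_2: α=-17, β=2; u≡5, v≡5 (mod 8); ε(u)ε(v)=0·0, αω(v)=-17·1, βω(u)=2·1; sum ≡ 1  ⇒  -1.
(-3190, -19019 / ℚ) ramifies at {2, 13, 19, ∞}: a division algebra.

[2, 13, 19, inf]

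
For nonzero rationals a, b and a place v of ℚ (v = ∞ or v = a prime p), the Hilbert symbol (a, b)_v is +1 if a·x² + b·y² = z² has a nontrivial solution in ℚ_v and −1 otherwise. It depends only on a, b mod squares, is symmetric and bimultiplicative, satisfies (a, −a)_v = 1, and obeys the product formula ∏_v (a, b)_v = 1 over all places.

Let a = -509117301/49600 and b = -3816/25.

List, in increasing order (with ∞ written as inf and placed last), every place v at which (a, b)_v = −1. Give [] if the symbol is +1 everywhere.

[2, 7, 29, 47, 53, inf]

Mod squares: a ≡ -295771, b ≡ -106. Check v ∈ {∞, 2, 3, 5, 7, 11, 29, 31, 47, 53}.
v=3: a=3^2·(≡2), b=3^2·(≡2) mod 3; (2|3)=-1, (2|3)=-1; (−1)^{2·2·1}·(-1)^2·(-1)^2 = +1.
v=11: a=11^2·(≡7), b=11^0·(≡4) mod 11; (7|11)=-1, (4|11)=+1; (−1)^{2·0·5}·(-1)^0·(+1)^2 = +1.
v=5: a=5^-2·(≡1), b=5^-2·(≡4) mod 5; (1|5)=+1, (4|5)=+1; (−1)^{-2·-2·2}·(+1)^-2·(+1)^-2 = +1.
v=53: a=53^0·(≡12), b=53^1·(≡48) mod 53; (12|53)=-1, (48|53)=-1; (−1)^{0·1·26}·(-1)^1·(-1)^0 = -1.
v=∞: -295771 < 0 and -106 < 0  ⇒  (a,b)_∞ = -1.
v=2: v_2(a)=-6, v_2(b)=3; units ≡ 5, 3 (mod 8); ε·ε+αω+βω = 0·1+-6·1+3·1 ≡ 1  ⇒  (a,b)_2 = -1.
v=29: a=29^1·(≡28), b=29^0·(≡26) mod 29; (28|29)=+1, (26|29)=-1; (−1)^{1·0·14}·(+1)^0·(-1)^1 = -1.
v=7: a=7^3·(≡3), b=7^0·(≡5) mod 7; (3|7)=-1, (5|7)=-1; (−1)^{3·0·3}·(-1)^0·(-1)^3 = -1.
v=47: a=47^1·(≡31), b=47^0·(≡41) mod 47; (31|47)=-1, (41|47)=-1; (−1)^{1·0·23}·(-1)^0·(-1)^1 = -1.
v=31: a=31^-1·(≡20), b=31^0·(≡16) mod 31; (20|31)=+1, (16|31)=+1; (−1)^{-1·0·15}·(+1)^0·(+1)^-1 = +1.
|Ram(-295771, -106)| = 6, even; anisotropic at {2, 7, 29, 47, 53, ∞}.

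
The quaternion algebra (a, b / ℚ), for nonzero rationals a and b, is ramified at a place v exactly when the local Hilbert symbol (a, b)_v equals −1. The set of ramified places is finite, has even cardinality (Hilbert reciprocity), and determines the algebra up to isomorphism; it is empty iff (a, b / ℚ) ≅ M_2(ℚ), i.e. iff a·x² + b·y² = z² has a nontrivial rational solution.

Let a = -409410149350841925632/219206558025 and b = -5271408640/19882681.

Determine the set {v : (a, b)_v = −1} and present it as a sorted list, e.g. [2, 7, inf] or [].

(a, b) ≡ (-713, -3565) mod (ℚ^×)²; places V = {2, 3, 5, 7, 13, 19, 23, 31, ∞}.
(a,b)_5: α=-2, u≡3; β=1, v≡2 (mod 5); (3|5)=-1, (2|5)=-1; sign (−1)^0·-1^1·-1^-2 = -1.
(a,b)_19: α=4, u≡5; β=2, v≡9 (mod 19); (5|19)=+1, (9|19)=+1; sign (−1)^0·+1^2·+1^4 = +1.
(a,b)_23: α=5, u≡21; β=1, v≡6 (mod 23); (21|23)=-1, (6|23)=+1; sign (−1)^1·-1^1·+1^5 = +1.
(a,b)_3: α=-2, u≡1; β=0, v≡2 (mod 3); (1|3)=+1, (2|3)=-1; sign (−1)^0·+1^0·-1^-2 = +1.
(a,b)_7: α=-8, u≡4; β=-6, v≡6 (mod 7); (4|7)=+1, (6|7)=-1; sign (−1)^0·+1^-6·-1^-8 = +1.
(a,b)_13: α=-2, u≡8; β=-2, v≡4 (mod 13); (8|13)=-1, (4|13)=+1; sign (−1)^0·-1^-2·+1^-2 = +1.
(a,b)_∞: sgn(-713)=−, sgn(-3565)=−, so -1.
(a,b)_2: α=14, β=12; u≡7, v≡3 (mod 8); ε(u)ε(v)=1·1, αω(v)=14·1, βω(u)=12·0; sum ≡ 1  ⇒  -1.
(a,b)_31: α=3, u≡19; β=1, v≡4 (mod 31); (19|31)=+1, (4|31)=+1; sign (−1)^1·+1^1·+1^3 = -1.
|Ram(-713, -3565)| = 4, even; anisotropic at {2, 5, 31, ∞}.

[2, 5, 31, inf]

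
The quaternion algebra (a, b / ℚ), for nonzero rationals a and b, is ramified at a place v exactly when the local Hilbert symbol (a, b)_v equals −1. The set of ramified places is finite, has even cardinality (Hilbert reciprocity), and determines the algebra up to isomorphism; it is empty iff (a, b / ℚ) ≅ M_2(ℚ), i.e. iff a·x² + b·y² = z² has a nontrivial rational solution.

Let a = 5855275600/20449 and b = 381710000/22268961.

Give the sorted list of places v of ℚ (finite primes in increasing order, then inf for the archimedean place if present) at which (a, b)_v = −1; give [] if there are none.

[19, 23, 41, 43]

(a, b) ≡ (40549, 779) mod (ℚ^×)²; places V = {2, 3, 5, 7, 11, 13, 19, 23, 41, 43, ∞}.
(a,b)_2: α=4, β=4; u≡5, v≡3 (mod 8); ε(u)ε(v)=0·1, αω(v)=4·1, βω(u)=4·1; sum ≡ 0  ⇒  +1.
(a,b)_∞: sgn(40549)=+, sgn(779)=+, so +1.
(a,b)_3: α=0, u≡1; β=-2, v≡2 (mod 3); (1|3)=+1, (2|3)=-1; sign (−1)^0·+1^-2·-1^0 = +1.
(a,b)_43: α=1, u≡10; β=0, v≡39 (mod 43); (10|43)=+1, (39|43)=-1; sign (−1)^0·+1^0·-1^1 = -1.
(a,b)_13: α=-2, u≡11; β=-2, v≡9 (mod 13); (11|13)=-1, (9|13)=+1; sign (−1)^0·-1^-2·+1^-2 = +1.
(a,b)_5: α=2, u≡1; β=4, v≡1 (mod 5); (1|5)=+1, (1|5)=+1; sign (−1)^0·+1^4·+1^2 = +1.
(a,b)_7: α=0, u≡3; β=2, v≡1 (mod 7); (3|7)=-1, (1|7)=+1; sign (−1)^0·-1^2·+1^0 = +1.
(a,b)_19: α=2, u≡12; β=1, v≡18 (mod 19); (12|19)=-1, (18|19)=-1; sign (−1)^0·-1^1·-1^2 = -1.
(a,b)_23: α=1, u≡22; β=0, v≡10 (mod 23); (22|23)=-1, (10|23)=-1; sign (−1)^0·-1^0·-1^1 = -1.
(a,b)_41: α=1, u≡1; β=1, v≡3 (mod 41); (1|41)=+1, (3|41)=-1; sign (−1)^0·+1^1·-1^1 = -1.
(a,b)_11: α=-2, u≡5; β=-4, v≡4 (mod 11); (5|11)=+1, (4|11)=+1; sign (−1)^0·+1^-4·+1^-2 = +1.
(40549, 779 / ℚ) ramifies at {19, 23, 41, 43}: a division algebra.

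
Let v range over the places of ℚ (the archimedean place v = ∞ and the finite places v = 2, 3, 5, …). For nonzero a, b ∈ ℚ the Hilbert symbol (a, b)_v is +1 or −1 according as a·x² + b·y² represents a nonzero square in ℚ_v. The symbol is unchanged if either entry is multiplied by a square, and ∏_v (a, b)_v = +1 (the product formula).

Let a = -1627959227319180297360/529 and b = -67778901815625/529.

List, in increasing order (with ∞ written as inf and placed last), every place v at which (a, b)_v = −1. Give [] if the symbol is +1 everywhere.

(a, b) ≡ (-665, -21945) mod (ℚ^×)²; places V = {2, 3, 5, 7, 11, 13, 19, 23, ∞}.
(a,b)_19: α=5, u≡18; β=3, v≡5 (mod 19); (18|19)=-1, (5|19)=+1; sign (−1)^1·-1^3·+1^5 = +1.
(a,b)_3: α=10, u≡1; β=5, v≡2 (mod 3); (1|3)=+1, (2|3)=-1; sign (−1)^0·+1^5·-1^10 = +1.
(a,b)_13: α=2, u≡5; β=2, v≡1 (mod 13); (5|13)=-1, (1|13)=+1; sign (−1)^0·-1^2·+1^2 = +1.
(a,b)_23: α=-2, u≡12; β=-2, v≡14 (mod 23); (12|23)=+1, (14|23)=-1; sign (−1)^0·+1^-2·-1^-2 = +1.
(a,b)_11: α=0, u≡6; β=1, v≡8 (mod 11); (6|11)=-1, (8|11)=-1; sign (−1)^0·-1^1·-1^0 = -1.
(a,b)_7: α=7, u≡5; β=1, v≡1 (mod 7); (5|7)=-1, (1|7)=+1; sign (−1)^1·-1^1·+1^7 = +1.
(a,b)_2: α=4, β=0; u≡7, v≡7 (mod 8); ε(u)ε(v)=1·1, αω(v)=4·0, βω(u)=0·0; sum ≡ 1  ⇒  -1.
(a,b)_∞: sgn(-665)=−, sgn(-21945)=−, so -1.
(a,b)_5: α=1, u≡2; β=5, v≡1 (mod 5); (2|5)=-1, (1|5)=+1; sign (−1)^0·-1^5·+1^1 = -1.
Ram(-665, -21945) = {2, 5, 11, ∞}; no ℚ_2-point on the conic.

[2, 5, 11, inf]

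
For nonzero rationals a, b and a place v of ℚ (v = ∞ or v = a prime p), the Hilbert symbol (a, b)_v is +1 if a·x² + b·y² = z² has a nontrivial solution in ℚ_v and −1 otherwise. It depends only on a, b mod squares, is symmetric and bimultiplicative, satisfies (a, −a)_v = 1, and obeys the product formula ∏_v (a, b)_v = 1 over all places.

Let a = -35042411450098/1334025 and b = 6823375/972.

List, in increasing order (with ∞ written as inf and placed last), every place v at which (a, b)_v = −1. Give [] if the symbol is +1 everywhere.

Mod squares: a ≡ -740962, b ≡ 4845. Check v ∈ {∞, 2, 3, 5, 7, 11, 13, 17, 19, 23, 31, 37}.
v=19: a=19^1·(≡16), b=19^1·(≡2) mod 19; (16|19)=+1, (2|19)=-1; (−1)^{1·1·9}·(+1)^1·(-1)^1 = +1.
v=5: a=5^-2·(≡2), b=5^3·(≡1) mod 5; (2|5)=-1, (1|5)=+1; (−1)^{-2·3·2}·(-1)^3·(+1)^-2 = -1.
v=37: a=37^1·(≡4), b=37^0·(≡2) mod 37; (4|37)=+1, (2|37)=-1; (−1)^{1·0·18}·(+1)^0·(-1)^1 = -1.
v=23: a=23^4·(≡1), b=23^0·(≡21) mod 23; (1|23)=+1, (21|23)=-1; (−1)^{4·0·11}·(+1)^0·(-1)^4 = +1.
v=11: a=11^-2·(≡1), b=11^0·(≡5) mod 11; (1|11)=+1, (5|11)=+1; (−1)^{-2·0·5}·(+1)^0·(+1)^-2 = +1.
v=∞: -740962 < 0 and 4845 > 0  ⇒  (a,b)_∞ = +1.
v=17: a=17^1·(≡9), b=17^1·(≡13) mod 17; (9|17)=+1, (13|17)=+1; (−1)^{1·1·8}·(+1)^1·(+1)^1 = +1.
v=7: a=7^-2·(≡2), b=7^0·(≡1) mod 7; (2|7)=+1, (1|7)=+1; (−1)^{-2·0·3}·(+1)^0·(+1)^-2 = +1.
v=31: a=31^1·(≡3), b=31^0·(≡25) mod 31; (3|31)=-1, (25|31)=+1; (−1)^{1·0·15}·(-1)^0·(+1)^1 = +1.
v=3: a=3^-2·(≡2), b=3^-5·(≡1) mod 3; (2|3)=-1, (1|3)=+1; (−1)^{-2·-5·1}·(-1)^-5·(+1)^-2 = -1.
v=13: a=13^2·(≡9), b=13^2·(≡1) mod 13; (9|13)=+1, (1|13)=+1; (−1)^{2·2·6}·(+1)^2·(+1)^2 = +1.
v=2: v_2(a)=1, v_2(b)=-2; units ≡ 7, 5 (mod 8); ε·ε+αω+βω = 1·0+1·1+-2·0 ≡ 1  ⇒  (a,b)_2 = -1.
Ram(-740962, 4845) = {2, 3, 5, 37}; no ℚ_2-point on the conic.

[2, 3, 5, 37]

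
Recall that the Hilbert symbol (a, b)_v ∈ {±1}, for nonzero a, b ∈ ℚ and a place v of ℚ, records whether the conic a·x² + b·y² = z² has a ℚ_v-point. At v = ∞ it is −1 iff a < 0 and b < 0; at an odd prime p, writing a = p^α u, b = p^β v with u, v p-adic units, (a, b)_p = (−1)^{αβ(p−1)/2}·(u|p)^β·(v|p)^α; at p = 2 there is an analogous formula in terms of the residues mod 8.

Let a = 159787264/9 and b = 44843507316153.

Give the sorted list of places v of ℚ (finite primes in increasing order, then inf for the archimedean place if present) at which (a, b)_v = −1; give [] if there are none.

[13, 19]

Mod squares: a ≡ 1729, b ≡ 57. Check v ∈ {∞, 2, 3, 7, 13, 19}.
v=19: a=19^3·(≡15), b=19^5·(≡13) mod 19; (15|19)=-1, (13|19)=-1; (−1)^{3·5·9}·(-1)^5·(-1)^3 = -1.
v=7: a=7^1·(≡2), b=7^2·(≡2) mod 7; (2|7)=+1, (2|7)=+1; (−1)^{1·2·3}·(+1)^2·(+1)^1 = +1.
v=3: a=3^-2·(≡1), b=3^7·(≡1) mod 3; (1|3)=+1, (1|3)=+1; (−1)^{-2·7·1}·(+1)^7·(+1)^-2 = +1.
v=2: v_2(a)=8, v_2(b)=0; units ≡ 1, 1 (mod 8); ε·ε+αω+βω = 0·0+8·0+0·0 ≡ 0  ⇒  (a,b)_2 = +1.
v=∞: 1729 > 0 and 57 > 0  ⇒  (a,b)_∞ = +1.
v=13: a=13^1·(≡4), b=13^2·(≡8) mod 13; (4|13)=+1, (8|13)=-1; (−1)^{1·2·6}·(+1)^2·(-1)^1 = -1.
Ram(1729, 57) = {13, 19}; no ℚ_13-point on the conic.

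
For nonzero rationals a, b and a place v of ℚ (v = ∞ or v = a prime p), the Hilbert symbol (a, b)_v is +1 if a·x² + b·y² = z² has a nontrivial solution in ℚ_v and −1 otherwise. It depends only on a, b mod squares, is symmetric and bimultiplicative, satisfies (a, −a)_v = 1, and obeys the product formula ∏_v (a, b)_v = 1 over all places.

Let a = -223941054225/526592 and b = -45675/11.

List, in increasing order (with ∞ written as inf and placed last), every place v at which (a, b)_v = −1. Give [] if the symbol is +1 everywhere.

[2, 3, 7, 17, 31, inf]

(a, b) ≡ (-210273, -2233) mod (ℚ^×)²; places V = {2, 3, 5, 7, 11, 17, 19, 23, 29, 31, 37, ∞}.
(a,b)_23: α=2, u≡4; β=0, v≡17 (mod 23); (4|23)=+1, (17|23)=-1; sign (−1)^0·+1^0·-1^2 = +1.
(a,b)_31: α=1, u≡17; β=0, v≡13 (mod 31); (17|31)=-1, (13|31)=-1; sign (−1)^0·-1^0·-1^1 = -1.
(a,b)_∞: sgn(-210273)=−, sgn(-2233)=−, so -1.
(a,b)_2: α=-8, β=0; u≡7, v≡7 (mod 8); ε(u)ε(v)=1·1, αω(v)=-8·0, βω(u)=0·0; sum ≡ 1  ⇒  -1.
(a,b)_11: α=-2, u≡5; β=-1, v≡8 (mod 11); (5|11)=+1, (8|11)=-1; sign (−1)^0·+1^-1·-1^-2 = +1.
(a,b)_19: α=1, u≡2; β=0, v≡7 (mod 19); (2|19)=-1, (7|19)=+1; sign (−1)^0·-1^0·+1^1 = +1.
(a,b)_3: α=1, u≡1; β=2, v≡2 (mod 3); (1|3)=+1, (2|3)=-1; sign (−1)^0·+1^2·-1^1 = -1.
(a,b)_17: α=-1, u≡11; β=0, v≡5 (mod 17); (11|17)=-1, (5|17)=-1; sign (−1)^0·-1^0·-1^-1 = -1.
(a,b)_37: α=2, u≡15; β=0, v≡22 (mod 37); (15|37)=-1, (22|37)=-1; sign (−1)^0·-1^0·-1^2 = +1.
(a,b)_5: α=2, u≡3; β=2, v≡3 (mod 5); (3|5)=-1, (3|5)=-1; sign (−1)^0·-1^2·-1^2 = +1.
(a,b)_7: α=1, u≡6; β=1, v≡5 (mod 7); (6|7)=-1, (5|7)=-1; sign (−1)^1·-1^1·-1^1 = -1.
(a,b)_29: α=0, u≡20; β=1, v≡15 (mod 29); (20|29)=+1, (15|29)=-1; sign (−1)^0·+1^1·-1^0 = +1.
Ram(-210273, -2233) = {2, 3, 7, 17, 31, ∞}; no ℚ_2-point on the conic.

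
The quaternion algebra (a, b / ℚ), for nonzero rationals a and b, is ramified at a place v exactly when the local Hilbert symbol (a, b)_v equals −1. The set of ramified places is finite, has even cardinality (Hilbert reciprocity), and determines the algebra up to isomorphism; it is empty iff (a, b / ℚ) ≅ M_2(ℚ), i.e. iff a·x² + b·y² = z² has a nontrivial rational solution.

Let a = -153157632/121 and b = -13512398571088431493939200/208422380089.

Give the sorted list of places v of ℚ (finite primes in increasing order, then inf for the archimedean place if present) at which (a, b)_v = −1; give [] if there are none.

Mod squares: a ≡ -2337, b ≡ -8091473. Check v ∈ {∞, 2, 3, 5, 7, 11, 13, 17, 19, 41, 47}.
v=∞: -2337 < 0 and -8091473 < 0  ⇒  (a,b)_∞ = -1.
v=19: a=19^1·(≡18), b=19^3·(≡12) mod 19; (18|19)=-1, (12|19)=-1; (−1)^{1·3·9}·(-1)^3·(-1)^1 = -1.
v=11: a=11^-2·(≡10), b=11^-6·(≡10) mod 11; (10|11)=-1, (10|11)=-1; (−1)^{-2·-6·5}·(-1)^-6·(-1)^-2 = +1.
v=47: a=47^0·(≡40), b=47^1·(≡6) mod 47; (40|47)=-1, (6|47)=+1; (−1)^{0·1·23}·(-1)^1·(+1)^0 = -1.
v=5: a=5^0·(≡3), b=5^2·(≡3) mod 5; (3|5)=-1, (3|5)=-1; (−1)^{0·2·2}·(-1)^2·(-1)^0 = +1.
v=7: a=7^0·(≡1), b=7^-6·(≡1) mod 7; (1|7)=+1, (1|7)=+1; (−1)^{0·-6·3}·(+1)^-6·(+1)^0 = +1.
v=2: v_2(a)=16, v_2(b)=24; units ≡ 7, 7 (mod 8); ε·ε+αω+βω = 1·1+16·0+24·0 ≡ 1  ⇒  (a,b)_2 = -1.
v=3: a=3^1·(≡1), b=3^8·(≡1) mod 3; (1|3)=+1, (1|3)=+1; (−1)^{1·8·1}·(+1)^8·(+1)^1 = +1.
v=17: a=17^0·(≡13), b=17^1·(≡3) mod 17; (13|17)=+1, (3|17)=-1; (−1)^{0·1·8}·(+1)^1·(-1)^0 = +1.
v=41: a=41^1·(≡21), b=41^3·(≡10) mod 41; (21|41)=+1, (10|41)=+1; (−1)^{1·3·20}·(+1)^3·(+1)^1 = +1.
v=13: a=13^0·(≡12), b=13^1·(≡11) mod 13; (12|13)=+1, (11|13)=-1; (−1)^{0·1·6}·(+1)^1·(-1)^0 = +1.
(-2337, -8091473 / ℚ) ramifies at {2, 19, 47, ∞}: a division algebra.

[2, 19, 47, inf]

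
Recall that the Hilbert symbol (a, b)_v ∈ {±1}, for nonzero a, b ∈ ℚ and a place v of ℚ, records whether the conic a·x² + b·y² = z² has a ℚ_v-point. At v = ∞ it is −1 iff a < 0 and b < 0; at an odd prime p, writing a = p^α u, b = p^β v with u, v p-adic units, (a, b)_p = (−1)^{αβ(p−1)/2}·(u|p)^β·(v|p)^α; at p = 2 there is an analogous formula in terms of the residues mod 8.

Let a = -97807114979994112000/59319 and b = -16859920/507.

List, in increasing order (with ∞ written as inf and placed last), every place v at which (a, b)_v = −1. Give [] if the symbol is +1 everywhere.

[3, 5, 23, inf]

(a, b) ≡ (-838695, -64515) mod (ℚ^×)²; places V = {2, 3, 5, 7, 11, 13, 17, 23, ∞}.
(a,b)_3: α=-3, u≡2; β=-1, v≡2 (mod 3); (2|3)=-1, (2|3)=-1; sign (−1)^1·-1^-1·-1^-3 = -1.
(a,b)_5: α=3, u≡1; β=1, v≡3 (mod 5); (1|5)=+1, (3|5)=-1; sign (−1)^0·+1^1·-1^3 = -1.
(a,b)_2: α=12, β=4; u≡1, v≡5 (mod 8); ε(u)ε(v)=0·0, αω(v)=12·1, βω(u)=4·0; sum ≡ 0  ⇒  +1.
(a,b)_11: α=3, u≡7; β=1, v≡9 (mod 11); (7|11)=-1, (9|11)=+1; sign (−1)^1·-1^1·+1^3 = +1.
(a,b)_17: α=3, u≡2; β=1, v≡16 (mod 17); (2|17)=+1, (16|17)=+1; sign (−1)^0·+1^1·+1^3 = +1.
(a,b)_13: α=-3, u≡4; β=-2, v≡9 (mod 13); (4|13)=+1, (9|13)=+1; sign (−1)^0·+1^-2·+1^-3 = +1.
(a,b)_∞: sgn(-838695)=−, sgn(-64515)=−, so -1.
(a,b)_23: α=3, u≡8; β=1, v≡16 (mod 23); (8|23)=+1, (16|23)=+1; sign (−1)^1·+1^1·+1^3 = -1.
(a,b)_7: α=4, u≡6; β=2, v≡4 (mod 7); (6|7)=-1, (4|7)=+1; sign (−1)^0·-1^2·+1^4 = +1.
(-838695, -64515 / ℚ) ramifies at {3, 5, 23, ∞}: a division algebra.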